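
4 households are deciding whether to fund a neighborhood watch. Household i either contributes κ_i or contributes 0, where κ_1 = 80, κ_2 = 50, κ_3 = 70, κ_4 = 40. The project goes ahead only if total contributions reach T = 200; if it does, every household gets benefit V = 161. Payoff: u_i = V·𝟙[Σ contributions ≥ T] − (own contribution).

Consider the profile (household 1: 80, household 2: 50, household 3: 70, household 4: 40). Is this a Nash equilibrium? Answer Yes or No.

No

Total = 240 ≥ 200: provided.
Household 1 (pledges 80, payoff 81): dropping to 0 → total 160, payoff 0. No gain.
Household 2 (pledges 50, payoff 111): dropping to 0 → total 190, payoff 0. No gain.
Household 3 (pledges 70, payoff 91): dropping to 0 → total 170, payoff 0. No gain.
Household 4 (pledges 40, payoff 121): dropping to 0 → total 200, payoff 161. Profitable deviation.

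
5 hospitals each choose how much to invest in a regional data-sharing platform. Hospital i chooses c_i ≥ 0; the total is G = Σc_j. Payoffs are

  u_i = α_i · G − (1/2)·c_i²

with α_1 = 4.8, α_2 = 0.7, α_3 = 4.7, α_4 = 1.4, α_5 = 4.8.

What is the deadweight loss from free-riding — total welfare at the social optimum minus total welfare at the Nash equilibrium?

438.75

Hospital i's FOC: ∂u_i/∂c_i = α_i − c_i = 0, so c_i* = α_i.
NE contributions = (4.8, 0.7, 4.7, 1.4, 4.8); G = 16.4.
W^NE = (Σα)·G − ½Σα_i² = 16.4² − ½·70.62 = 233.65.
Planner sets c_i = Σα_j = 16.4 for every i, so G^SO = 5·16.4 = 82.
W^SO = (Σα)·G^SO − ½·5·(Σα)² = (5/2)·16.4² = 672.4.
Deadweight loss = W^SO − W^NE = 438.75.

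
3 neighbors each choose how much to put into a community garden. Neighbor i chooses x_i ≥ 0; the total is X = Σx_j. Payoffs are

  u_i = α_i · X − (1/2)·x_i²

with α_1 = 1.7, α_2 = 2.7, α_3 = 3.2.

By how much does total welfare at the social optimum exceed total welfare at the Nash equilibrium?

Neighbor i's FOC: ∂u_i/∂x_i = α_i − x_i = 0, so x_i* = α_i.
NE contributions = (1.7, 2.7, 3.2); X = 7.6.
W^NE = (Σα)·X − ½Σα_i² = 7.6² − ½·20.42 = 47.55.
Planner sets x_i = Σα_j = 7.6 for every i, so X^SO = 3·7.6 = 22.8.
W^SO = (Σα)·X^SO − ½·3·(Σα)² = (3/2)·7.6² = 86.64.
Deadweight loss = W^SO − W^NE = 39.09.

39.09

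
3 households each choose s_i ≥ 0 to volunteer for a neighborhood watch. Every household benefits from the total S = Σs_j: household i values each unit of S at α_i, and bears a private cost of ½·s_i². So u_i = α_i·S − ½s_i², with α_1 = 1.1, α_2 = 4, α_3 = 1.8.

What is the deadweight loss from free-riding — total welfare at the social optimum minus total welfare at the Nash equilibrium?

34.03

Household i's FOC: ∂u_i/∂s_i = α_i − s_i = 0, so s_i* = α_i.
NE contributions = (1.1, 4, 1.8); S = 6.9.
W^NE = (Σα)·S − ½Σα_i² = 6.9² − ½·20.45 = 37.385.
Planner sets s_i = Σα_j = 6.9 for every i, so S^SO = 3·6.9 = 20.7.
W^SO = (Σα)·S^SO − ½·3·(Σα)² = (3/2)·6.9² = 71.415.
Deadweight loss = W^SO − W^NE = 34.03.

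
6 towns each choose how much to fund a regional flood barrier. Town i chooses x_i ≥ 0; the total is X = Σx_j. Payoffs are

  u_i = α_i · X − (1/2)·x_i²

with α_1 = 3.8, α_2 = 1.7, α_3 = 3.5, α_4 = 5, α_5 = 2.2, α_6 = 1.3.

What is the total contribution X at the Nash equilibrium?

Town i's FOC: ∂u_i/∂x_i = α_i − x_i = 0, so x_i* = α_i.
NE contributions = (3.8, 1.7, 3.5, 5, 2.2, 1.3); X = 17.5.

17.5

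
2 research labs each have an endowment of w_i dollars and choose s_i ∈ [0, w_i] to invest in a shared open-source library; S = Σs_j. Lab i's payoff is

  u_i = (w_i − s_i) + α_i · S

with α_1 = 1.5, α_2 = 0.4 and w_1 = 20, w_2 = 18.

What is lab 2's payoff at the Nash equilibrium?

∂u_i/∂s_i = α_i − 1, so lab i contributes w_i if α_i > 1, else 0.
α_i > 1 for i ∈ {1}; NE contributions (20, 0), S = 20.
u_2 = (18 − 0) + 0.4·20 = 26.

26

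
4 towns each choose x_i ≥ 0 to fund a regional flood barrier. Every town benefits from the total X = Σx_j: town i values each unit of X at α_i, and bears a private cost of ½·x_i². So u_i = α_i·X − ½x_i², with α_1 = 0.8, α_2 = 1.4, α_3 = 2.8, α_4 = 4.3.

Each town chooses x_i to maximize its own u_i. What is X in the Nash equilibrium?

9.3

Town i's FOC: ∂u_i/∂x_i = α_i − x_i = 0, so x_i* = α_i.
NE contributions = (0.8, 1.4, 2.8, 4.3); X = 9.3.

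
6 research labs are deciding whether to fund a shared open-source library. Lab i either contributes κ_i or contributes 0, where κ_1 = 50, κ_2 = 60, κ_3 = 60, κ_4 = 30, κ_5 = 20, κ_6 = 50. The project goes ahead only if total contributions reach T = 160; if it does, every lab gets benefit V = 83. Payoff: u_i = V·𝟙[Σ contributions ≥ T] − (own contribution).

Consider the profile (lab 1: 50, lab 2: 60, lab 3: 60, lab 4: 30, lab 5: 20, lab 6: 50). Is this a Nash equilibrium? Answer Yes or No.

No

Total = 270 ≥ 160: provided.
Lab 1 (pledges 50, payoff 33): dropping to 0 → total 220, payoff 83. Profitable deviation.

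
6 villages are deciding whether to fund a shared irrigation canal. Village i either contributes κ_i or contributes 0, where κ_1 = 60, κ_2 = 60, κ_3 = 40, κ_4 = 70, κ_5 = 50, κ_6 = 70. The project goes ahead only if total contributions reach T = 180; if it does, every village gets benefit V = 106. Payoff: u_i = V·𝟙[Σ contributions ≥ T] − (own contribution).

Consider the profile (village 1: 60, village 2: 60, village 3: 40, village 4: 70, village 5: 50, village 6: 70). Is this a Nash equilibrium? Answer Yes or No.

No

Total = 350 ≥ 180: provided.
Village 1 (pledges 60, payoff 46): dropping to 0 → total 290, payoff 106. Profitable deviation.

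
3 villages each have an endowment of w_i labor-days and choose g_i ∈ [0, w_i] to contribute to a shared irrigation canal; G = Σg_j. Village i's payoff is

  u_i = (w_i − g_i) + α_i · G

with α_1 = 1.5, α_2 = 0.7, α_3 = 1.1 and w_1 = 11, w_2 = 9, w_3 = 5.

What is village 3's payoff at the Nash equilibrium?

∂u_i/∂g_i = α_i − 1, so village i contributes w_i if α_i > 1, else 0.
α_i > 1 for i ∈ {1, 3}; NE contributions (11, 0, 5), G = 16.
u_3 = (5 − 5) + 1.1·16 = 17.6.

17.6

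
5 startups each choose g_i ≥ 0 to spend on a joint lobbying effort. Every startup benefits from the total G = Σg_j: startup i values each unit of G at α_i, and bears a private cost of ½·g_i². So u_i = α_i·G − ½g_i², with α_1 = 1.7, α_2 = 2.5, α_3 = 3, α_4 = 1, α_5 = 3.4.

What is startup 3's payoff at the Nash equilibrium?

30.3

Startup i's FOC: ∂u_i/∂g_i = α_i − g_i = 0, so g_i* = α_i.
NE contributions = (1.7, 2.5, 3, 1, 3.4); G = 11.6.
u_3 = α_3·G − ½·(g_3)² = 3·11.6 − ½·3² = 30.3.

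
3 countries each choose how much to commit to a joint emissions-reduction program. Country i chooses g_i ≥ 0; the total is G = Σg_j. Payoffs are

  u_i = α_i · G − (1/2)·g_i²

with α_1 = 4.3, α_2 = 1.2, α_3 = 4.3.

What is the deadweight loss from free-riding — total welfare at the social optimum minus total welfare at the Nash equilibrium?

Country i's FOC: ∂u_i/∂g_i = α_i − g_i = 0, so g_i* = α_i.
NE contributions = (4.3, 1.2, 4.3); G = 9.8.
W^NE = (Σα)·G − ½Σα_i² = 9.8² − ½·38.42 = 76.83.
Planner sets g_i = Σα_j = 9.8 for every i, so G^SO = 3·9.8 = 29.4.
W^SO = (Σα)·G^SO − ½·3·(Σα)² = (3/2)·9.8² = 144.06.
Deadweight loss = W^SO − W^NE = 67.23.

67.23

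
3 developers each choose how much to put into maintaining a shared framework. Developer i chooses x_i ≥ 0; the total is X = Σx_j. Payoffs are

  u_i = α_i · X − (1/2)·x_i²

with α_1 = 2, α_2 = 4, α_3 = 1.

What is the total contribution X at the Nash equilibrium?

Developer i's FOC: ∂u_i/∂x_i = α_i − x_i = 0, so x_i* = α_i.
NE contributions = (2, 4, 1); X = 7.

7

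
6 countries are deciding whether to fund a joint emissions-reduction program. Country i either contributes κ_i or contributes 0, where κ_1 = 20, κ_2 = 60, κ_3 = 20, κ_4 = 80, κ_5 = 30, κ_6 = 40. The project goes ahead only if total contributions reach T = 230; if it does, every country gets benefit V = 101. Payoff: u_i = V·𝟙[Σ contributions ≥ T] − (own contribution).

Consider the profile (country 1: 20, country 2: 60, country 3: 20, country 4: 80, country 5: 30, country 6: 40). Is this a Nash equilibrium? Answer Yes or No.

No

Total = 250 ≥ 230: provided.
Country 1 (pledges 20, payoff 81): dropping to 0 → total 230, payoff 101. Profitable deviation.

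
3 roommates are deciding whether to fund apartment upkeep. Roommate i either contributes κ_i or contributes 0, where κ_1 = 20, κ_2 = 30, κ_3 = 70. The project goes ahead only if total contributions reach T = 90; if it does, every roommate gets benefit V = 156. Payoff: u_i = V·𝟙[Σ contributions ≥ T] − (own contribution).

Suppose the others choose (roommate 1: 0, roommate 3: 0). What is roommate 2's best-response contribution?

0

Others' total = 0. Even contributing 30 gives 30 < 90: no benefit either way.
Best response: 0.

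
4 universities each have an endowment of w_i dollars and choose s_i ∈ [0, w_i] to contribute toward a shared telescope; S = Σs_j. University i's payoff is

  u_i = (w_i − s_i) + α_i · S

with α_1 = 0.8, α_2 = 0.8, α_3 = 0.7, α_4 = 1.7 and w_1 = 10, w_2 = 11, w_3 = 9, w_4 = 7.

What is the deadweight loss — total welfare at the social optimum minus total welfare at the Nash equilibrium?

90

∂u_i/∂s_i = α_i − 1, so university i contributes w_i if α_i > 1, else 0.
α_i > 1 for i ∈ {4}; NE contributions (0, 0, 0, 7), S = 7.
W^NE = Σw_i − S^NE + (Σα_i)·S^NE = 37 + 3·7 = 58.
Planner: ∂(Σu_j)/∂s_i = Σα_j − 1 = 3 > 0, so everyone contributes w_i; S^SO = 37, W^SO = 37 + 3·37 = 148.
Deadweight loss = 90.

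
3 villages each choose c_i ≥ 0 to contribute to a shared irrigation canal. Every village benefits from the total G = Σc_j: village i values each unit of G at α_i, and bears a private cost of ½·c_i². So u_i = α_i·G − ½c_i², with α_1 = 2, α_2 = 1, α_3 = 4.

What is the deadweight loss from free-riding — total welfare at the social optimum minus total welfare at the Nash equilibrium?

35

Village i's FOC: ∂u_i/∂c_i = α_i − c_i = 0, so c_i* = α_i.
NE contributions = (2, 1, 4); G = 7.
W^NE = (Σα)·G − ½Σα_i² = 7² − ½·21 = 38.5.
Planner sets c_i = Σα_j = 7 for every i, so G^SO = 3·7 = 21.
W^SO = (Σα)·G^SO − ½·3·(Σα)² = (3/2)·7² = 73.5.
Deadweight loss = W^SO − W^NE = 35.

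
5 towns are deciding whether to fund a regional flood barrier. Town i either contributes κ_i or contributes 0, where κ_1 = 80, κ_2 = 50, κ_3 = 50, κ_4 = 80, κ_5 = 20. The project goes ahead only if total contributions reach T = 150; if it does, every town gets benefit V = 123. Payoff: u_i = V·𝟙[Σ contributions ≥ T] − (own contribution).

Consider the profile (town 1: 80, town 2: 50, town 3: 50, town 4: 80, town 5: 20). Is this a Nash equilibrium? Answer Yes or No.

Total = 280 ≥ 150: provided.
Town 1 (pledges 80, payoff 43): dropping to 0 → total 200, payoff 123. Profitable deviation.

No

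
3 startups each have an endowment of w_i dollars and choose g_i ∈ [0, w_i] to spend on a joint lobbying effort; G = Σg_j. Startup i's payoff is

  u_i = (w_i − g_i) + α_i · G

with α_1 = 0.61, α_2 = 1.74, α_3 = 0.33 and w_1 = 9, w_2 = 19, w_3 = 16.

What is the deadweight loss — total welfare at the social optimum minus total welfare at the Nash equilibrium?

∂u_i/∂g_i = α_i − 1, so startup i contributes w_i if α_i > 1, else 0.
α_i > 1 for i ∈ {2}; NE contributions (0, 19, 0), G = 19.
W^NE = Σw_i − G^NE + (Σα_i)·G^NE = 44 + 1.68·19 = 75.92.
Planner: ∂(Σu_j)/∂g_i = Σα_j − 1 = 1.68 > 0, so everyone contributes w_i; G^SO = 44, W^SO = 44 + 1.68·44 = 117.92.
Deadweight loss = 42.

42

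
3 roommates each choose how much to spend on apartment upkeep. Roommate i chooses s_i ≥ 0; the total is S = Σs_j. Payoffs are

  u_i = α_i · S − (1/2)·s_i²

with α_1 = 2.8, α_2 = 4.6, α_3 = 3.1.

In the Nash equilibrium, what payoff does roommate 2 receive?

Roommate i's FOC: ∂u_i/∂s_i = α_i − s_i = 0, so s_i* = α_i.
NE contributions = (2.8, 4.6, 3.1); S = 10.5.
u_2 = α_2·S − ½·(s_2)² = 4.6·10.5 − ½·4.6² = 37.72.

37.72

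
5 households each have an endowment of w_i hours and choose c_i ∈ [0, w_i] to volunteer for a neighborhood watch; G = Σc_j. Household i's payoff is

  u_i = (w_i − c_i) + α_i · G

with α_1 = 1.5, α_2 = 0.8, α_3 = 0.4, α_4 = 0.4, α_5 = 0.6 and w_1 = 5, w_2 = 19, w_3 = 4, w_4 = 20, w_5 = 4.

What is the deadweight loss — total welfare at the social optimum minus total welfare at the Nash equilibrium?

126.9

∂u_i/∂c_i = α_i − 1, so household i contributes w_i if α_i > 1, else 0.
α_i > 1 for i ∈ {1}; NE contributions (5, 0, 0, 0, 0), G = 5.
W^NE = Σw_i − G^NE + (Σα_i)·G^NE = 52 + 2.7·5 = 65.5.
Planner: ∂(Σu_j)/∂c_i = Σα_j − 1 = 2.7 > 0, so everyone contributes w_i; G^SO = 52, W^SO = 52 + 2.7·52 = 192.4.
Deadweight loss = 126.9.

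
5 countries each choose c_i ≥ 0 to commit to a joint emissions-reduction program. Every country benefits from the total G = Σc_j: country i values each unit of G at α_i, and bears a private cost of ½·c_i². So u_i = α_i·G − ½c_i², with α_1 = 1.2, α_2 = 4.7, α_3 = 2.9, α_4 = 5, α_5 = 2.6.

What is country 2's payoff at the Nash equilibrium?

Country i's FOC: ∂u_i/∂c_i = α_i − c_i = 0, so c_i* = α_i.
NE contributions = (1.2, 4.7, 2.9, 5, 2.6); G = 16.4.
u_2 = α_2·G − ½·(c_2)² = 4.7·16.4 − ½·4.7² = 66.035.

66.035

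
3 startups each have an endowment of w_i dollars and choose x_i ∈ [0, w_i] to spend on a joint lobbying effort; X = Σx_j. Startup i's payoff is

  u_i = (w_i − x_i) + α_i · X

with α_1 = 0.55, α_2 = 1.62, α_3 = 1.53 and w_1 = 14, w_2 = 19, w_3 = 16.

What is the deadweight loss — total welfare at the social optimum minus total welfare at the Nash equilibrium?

37.8

∂u_i/∂x_i = α_i − 1, so startup i contributes w_i if α_i > 1, else 0.
α_i > 1 for i ∈ {2, 3}; NE contributions (0, 19, 16), X = 35.
W^NE = Σw_i − X^NE + (Σα_i)·X^NE = 49 + 2.7·35 = 143.5.
Planner: ∂(Σu_j)/∂x_i = Σα_j − 1 = 2.7 > 0, so everyone contributes w_i; X^SO = 49, W^SO = 49 + 2.7·49 = 181.3.
Deadweight loss = 37.8.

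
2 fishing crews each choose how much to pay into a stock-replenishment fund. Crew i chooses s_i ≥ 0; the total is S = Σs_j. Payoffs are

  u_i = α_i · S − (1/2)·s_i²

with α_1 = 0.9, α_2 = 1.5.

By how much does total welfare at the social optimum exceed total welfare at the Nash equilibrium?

Crew i's FOC: ∂u_i/∂s_i = α_i − s_i = 0, so s_i* = α_i.
NE contributions = (0.9, 1.5); S = 2.4.
W^NE = (Σα)·S − ½Σα_i² = 2.4² − ½·3.06 = 4.23.
Planner sets s_i = Σα_j = 2.4 for every i, so S^SO = 2·2.4 = 4.8.
W^SO = (Σα)·S^SO − ½·2·(Σα)² = (2/2)·2.4² = 5.76.
Deadweight loss = W^SO − W^NE = 1.53.

1.53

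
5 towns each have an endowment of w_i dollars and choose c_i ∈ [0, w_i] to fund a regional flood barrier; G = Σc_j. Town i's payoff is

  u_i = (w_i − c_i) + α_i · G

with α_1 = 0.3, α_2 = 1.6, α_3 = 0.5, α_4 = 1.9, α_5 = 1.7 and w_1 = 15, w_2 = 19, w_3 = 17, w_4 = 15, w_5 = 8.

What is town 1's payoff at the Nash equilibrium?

27.6

∂u_i/∂c_i = α_i − 1, so town i contributes w_i if α_i > 1, else 0.
α_i > 1 for i ∈ {2, 4, 5}; NE contributions (0, 19, 0, 15, 8), G = 42.
u_1 = (15 − 0) + 0.3·42 = 27.6.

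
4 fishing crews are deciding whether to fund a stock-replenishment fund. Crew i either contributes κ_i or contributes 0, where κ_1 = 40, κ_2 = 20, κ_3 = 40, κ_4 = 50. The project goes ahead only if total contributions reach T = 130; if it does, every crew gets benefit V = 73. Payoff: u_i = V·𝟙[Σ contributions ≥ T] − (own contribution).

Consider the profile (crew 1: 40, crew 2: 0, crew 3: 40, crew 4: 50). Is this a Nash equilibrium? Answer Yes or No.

Total = 130 ≥ 130: provided.
Crew 1 (pledges 40, payoff 33): dropping to 0 → total 90, payoff 0. No gain.
Crew 2 (pledges 0, payoff 73): pledging 20 → total 150, payoff 53. No gain.
Crew 3 (pledges 40, payoff 33): dropping to 0 → total 90, payoff 0. No gain.
Crew 4 (pledges 50, payoff 23): dropping to 0 → total 80, payoff 0. No gain.

Yes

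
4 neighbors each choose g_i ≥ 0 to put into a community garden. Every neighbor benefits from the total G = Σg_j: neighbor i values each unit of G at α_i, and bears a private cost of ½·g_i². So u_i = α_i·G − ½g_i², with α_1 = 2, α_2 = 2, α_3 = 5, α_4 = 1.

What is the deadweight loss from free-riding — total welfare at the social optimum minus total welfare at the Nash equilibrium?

117

Neighbor i's FOC: ∂u_i/∂g_i = α_i − g_i = 0, so g_i* = α_i.
NE contributions = (2, 2, 5, 1); G = 10.
W^NE = (Σα)·G − ½Σα_i² = 10² − ½·34 = 83.
Planner sets g_i = Σα_j = 10 for every i, so G^SO = 4·10 = 40.
W^SO = (Σα)·G^SO − ½·4·(Σα)² = (4/2)·10² = 200.
Deadweight loss = W^SO − W^NE = 117.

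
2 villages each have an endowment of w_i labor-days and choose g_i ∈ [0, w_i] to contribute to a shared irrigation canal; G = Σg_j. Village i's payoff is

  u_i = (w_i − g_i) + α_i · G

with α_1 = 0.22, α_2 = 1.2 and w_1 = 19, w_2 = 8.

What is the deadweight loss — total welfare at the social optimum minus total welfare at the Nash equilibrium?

7.98

∂u_i/∂g_i = α_i − 1, so village i contributes w_i if α_i > 1, else 0.
α_i > 1 for i ∈ {2}; NE contributions (0, 8), G = 8.
W^NE = Σw_i − G^NE + (Σα_i)·G^NE = 27 + 0.42·8 = 30.36.
Planner: ∂(Σu_j)/∂g_i = Σα_j − 1 = 0.42 > 0, so everyone contributes w_i; G^SO = 27, W^SO = 27 + 0.42·27 = 38.34.
Deadweight loss = 7.98.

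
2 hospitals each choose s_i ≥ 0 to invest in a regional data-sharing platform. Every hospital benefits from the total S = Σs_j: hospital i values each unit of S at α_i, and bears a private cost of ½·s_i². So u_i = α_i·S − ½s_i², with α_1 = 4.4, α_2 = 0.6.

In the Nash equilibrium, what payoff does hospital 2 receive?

2.82

Hospital i's FOC: ∂u_i/∂s_i = α_i − s_i = 0, so s_i* = α_i.
NE contributions = (4.4, 0.6); S = 5.
u_2 = α_2·S − ½·(s_2)² = 0.6·5 − ½·0.6² = 2.82.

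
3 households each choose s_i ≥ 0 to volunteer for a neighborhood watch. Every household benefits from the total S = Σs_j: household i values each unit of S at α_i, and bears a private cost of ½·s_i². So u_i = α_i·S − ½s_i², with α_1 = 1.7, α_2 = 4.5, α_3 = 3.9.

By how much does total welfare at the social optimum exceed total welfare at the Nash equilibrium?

Household i's FOC: ∂u_i/∂s_i = α_i − s_i = 0, so s_i* = α_i.
NE contributions = (1.7, 4.5, 3.9); S = 10.1.
W^NE = (Σα)·S − ½Σα_i² = 10.1² − ½·38.35 = 82.835.
Planner sets s_i = Σα_j = 10.1 for every i, so S^SO = 3·10.1 = 30.3.
W^SO = (Σα)·S^SO − ½·3·(Σα)² = (3/2)·10.1² = 153.015.
Deadweight loss = W^SO − W^NE = 70.18.

70.18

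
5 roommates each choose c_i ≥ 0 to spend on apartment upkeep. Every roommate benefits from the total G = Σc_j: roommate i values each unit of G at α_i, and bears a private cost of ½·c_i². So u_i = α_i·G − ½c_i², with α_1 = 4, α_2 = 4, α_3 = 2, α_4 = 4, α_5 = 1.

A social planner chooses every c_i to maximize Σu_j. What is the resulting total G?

75

Planner FOC: ∂(Σu_j)/∂c_i = (Σα_j) − c_i = 0, so c_i^SO = Σα_j = 15 for every i; G^SO = 75.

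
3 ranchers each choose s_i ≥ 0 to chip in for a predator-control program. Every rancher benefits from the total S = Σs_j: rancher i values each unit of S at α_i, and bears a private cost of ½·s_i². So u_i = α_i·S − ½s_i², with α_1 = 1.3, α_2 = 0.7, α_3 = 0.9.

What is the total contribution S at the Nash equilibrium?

Rancher i's FOC: ∂u_i/∂s_i = α_i − s_i = 0, so s_i* = α_i.
NE contributions = (1.3, 0.7, 0.9); S = 2.9.

2.9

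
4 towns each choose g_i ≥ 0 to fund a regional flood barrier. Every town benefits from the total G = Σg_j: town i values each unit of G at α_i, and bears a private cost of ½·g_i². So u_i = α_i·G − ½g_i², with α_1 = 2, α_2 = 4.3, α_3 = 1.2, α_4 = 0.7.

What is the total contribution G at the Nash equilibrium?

8.2

Town i's FOC: ∂u_i/∂g_i = α_i − g_i = 0, so g_i* = α_i.
NE contributions = (2, 4.3, 1.2, 0.7); G = 8.2.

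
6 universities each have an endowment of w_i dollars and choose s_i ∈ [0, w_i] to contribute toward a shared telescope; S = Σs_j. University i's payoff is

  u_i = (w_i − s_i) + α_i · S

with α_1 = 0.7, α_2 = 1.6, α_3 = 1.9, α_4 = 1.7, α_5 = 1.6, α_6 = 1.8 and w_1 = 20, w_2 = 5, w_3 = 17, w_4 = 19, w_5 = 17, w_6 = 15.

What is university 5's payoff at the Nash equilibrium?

∂u_i/∂s_i = α_i − 1, so university i contributes w_i if α_i > 1, else 0.
α_i > 1 for i ∈ {2, 3, 4, 5, 6}; NE contributions (0, 5, 17, 19, 17, 15), S = 73.
u_5 = (17 − 17) + 1.6·73 = 116.8.

116.8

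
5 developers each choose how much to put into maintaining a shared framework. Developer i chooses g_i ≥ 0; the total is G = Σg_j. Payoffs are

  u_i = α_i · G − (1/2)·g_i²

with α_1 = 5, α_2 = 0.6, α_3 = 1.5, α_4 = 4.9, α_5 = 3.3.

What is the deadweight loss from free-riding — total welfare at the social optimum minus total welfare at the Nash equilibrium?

382.39

Developer i's FOC: ∂u_i/∂g_i = α_i − g_i = 0, so g_i* = α_i.
NE contributions = (5, 0.6, 1.5, 4.9, 3.3); G = 15.3.
W^NE = (Σα)·G − ½Σα_i² = 15.3² − ½·62.51 = 202.835.
Planner sets g_i = Σα_j = 15.3 for every i, so G^SO = 5·15.3 = 76.5.
W^SO = (Σα)·G^SO − ½·5·(Σα)² = (5/2)·15.3² = 585.225.
Deadweight loss = W^SO − W^NE = 382.39.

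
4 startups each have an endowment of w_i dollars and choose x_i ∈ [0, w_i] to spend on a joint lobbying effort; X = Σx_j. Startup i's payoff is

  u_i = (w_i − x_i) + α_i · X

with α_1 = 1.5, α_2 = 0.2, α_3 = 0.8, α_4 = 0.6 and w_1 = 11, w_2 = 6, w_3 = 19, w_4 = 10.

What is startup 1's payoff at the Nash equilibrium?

∂u_i/∂x_i = α_i − 1, so startup i contributes w_i if α_i > 1, else 0.
α_i > 1 for i ∈ {1}; NE contributions (11, 0, 0, 0), X = 11.
u_1 = (11 − 11) + 1.5·11 = 16.5.

16.5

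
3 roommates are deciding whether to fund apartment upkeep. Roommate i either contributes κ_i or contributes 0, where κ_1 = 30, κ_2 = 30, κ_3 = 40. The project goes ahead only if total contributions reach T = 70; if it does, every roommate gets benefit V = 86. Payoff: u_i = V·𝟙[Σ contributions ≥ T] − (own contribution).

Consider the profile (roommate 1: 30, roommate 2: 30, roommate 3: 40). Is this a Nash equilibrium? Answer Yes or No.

Total = 100 ≥ 70: provided.
Roommate 1 (pledges 30, payoff 56): dropping to 0 → total 70, payoff 86. Profitable deviation.

No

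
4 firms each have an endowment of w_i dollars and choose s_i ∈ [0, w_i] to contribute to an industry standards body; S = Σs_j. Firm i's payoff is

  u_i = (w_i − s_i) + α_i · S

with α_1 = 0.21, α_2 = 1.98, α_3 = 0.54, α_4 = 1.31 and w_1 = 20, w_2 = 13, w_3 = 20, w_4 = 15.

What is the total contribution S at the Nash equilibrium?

28

∂u_i/∂s_i = α_i − 1, so firm i contributes w_i if α_i > 1, else 0.
α_i > 1 for i ∈ {2, 4}; NE contributions (0, 13, 0, 15), S = 28.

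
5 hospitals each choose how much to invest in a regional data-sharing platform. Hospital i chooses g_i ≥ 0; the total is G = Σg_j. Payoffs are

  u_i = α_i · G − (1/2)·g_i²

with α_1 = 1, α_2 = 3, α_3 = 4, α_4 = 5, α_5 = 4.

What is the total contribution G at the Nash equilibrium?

Hospital i's FOC: ∂u_i/∂g_i = α_i − g_i = 0, so g_i* = α_i.
NE contributions = (1, 3, 4, 5, 4); G = 17.

17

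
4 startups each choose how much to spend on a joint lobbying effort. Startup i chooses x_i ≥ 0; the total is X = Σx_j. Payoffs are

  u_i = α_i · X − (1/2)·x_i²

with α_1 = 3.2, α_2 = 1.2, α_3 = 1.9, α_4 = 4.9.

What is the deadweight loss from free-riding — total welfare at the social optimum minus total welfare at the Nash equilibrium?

Startup i's FOC: ∂u_i/∂x_i = α_i − x_i = 0, so x_i* = α_i.
NE contributions = (3.2, 1.2, 1.9, 4.9); X = 11.2.
W^NE = (Σα)·X − ½Σα_i² = 11.2² − ½·39.3 = 105.79.
Planner sets x_i = Σα_j = 11.2 for every i, so X^SO = 4·11.2 = 44.8.
W^SO = (Σα)·X^SO − ½·4·(Σα)² = (4/2)·11.2² = 250.88.
Deadweight loss = W^SO − W^NE = 145.09.

145.09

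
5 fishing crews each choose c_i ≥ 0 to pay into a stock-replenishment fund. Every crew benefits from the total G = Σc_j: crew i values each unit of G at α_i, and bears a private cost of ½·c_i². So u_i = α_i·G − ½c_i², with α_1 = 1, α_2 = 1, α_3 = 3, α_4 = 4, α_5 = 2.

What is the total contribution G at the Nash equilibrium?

11

Crew i's FOC: ∂u_i/∂c_i = α_i − c_i = 0, so c_i* = α_i.
NE contributions = (1, 1, 3, 4, 2); G = 11.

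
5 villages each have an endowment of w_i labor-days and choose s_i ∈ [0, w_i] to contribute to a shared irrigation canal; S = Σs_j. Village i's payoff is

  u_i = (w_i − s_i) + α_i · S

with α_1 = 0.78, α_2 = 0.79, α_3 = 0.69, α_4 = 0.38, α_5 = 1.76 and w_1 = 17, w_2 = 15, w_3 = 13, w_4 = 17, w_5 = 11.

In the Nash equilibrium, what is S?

∂u_i/∂s_i = α_i − 1, so village i contributes w_i if α_i > 1, else 0.
α_i > 1 for i ∈ {5}; NE contributions (0, 0, 0, 0, 11), S = 11.

11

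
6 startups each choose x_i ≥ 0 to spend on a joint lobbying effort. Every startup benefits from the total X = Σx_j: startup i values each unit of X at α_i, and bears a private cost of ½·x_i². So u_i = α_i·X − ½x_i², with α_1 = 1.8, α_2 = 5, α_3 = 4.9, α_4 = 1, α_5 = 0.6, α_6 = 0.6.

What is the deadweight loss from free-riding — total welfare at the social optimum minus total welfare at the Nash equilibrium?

413.405

Startup i's FOC: ∂u_i/∂x_i = α_i − x_i = 0, so x_i* = α_i.
NE contributions = (1.8, 5, 4.9, 1, 0.6, 0.6); X = 13.9.
W^NE = (Σα)·X − ½Σα_i² = 13.9² − ½·53.97 = 166.225.
Planner sets x_i = Σα_j = 13.9 for every i, so X^SO = 6·13.9 = 83.4.
W^SO = (Σα)·X^SO − ½·6·(Σα)² = (6/2)·13.9² = 579.63.
Deadweight loss = W^SO − W^NE = 413.405.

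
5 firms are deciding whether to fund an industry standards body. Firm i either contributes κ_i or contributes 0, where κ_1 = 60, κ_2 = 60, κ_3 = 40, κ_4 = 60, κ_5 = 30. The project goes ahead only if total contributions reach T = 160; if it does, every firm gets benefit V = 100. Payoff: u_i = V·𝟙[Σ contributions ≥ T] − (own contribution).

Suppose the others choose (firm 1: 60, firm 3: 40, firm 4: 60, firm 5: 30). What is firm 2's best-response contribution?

Others' total = 190 ≥ 160; contributing adds cost 60 for no extra benefit.
Best response: 0.

0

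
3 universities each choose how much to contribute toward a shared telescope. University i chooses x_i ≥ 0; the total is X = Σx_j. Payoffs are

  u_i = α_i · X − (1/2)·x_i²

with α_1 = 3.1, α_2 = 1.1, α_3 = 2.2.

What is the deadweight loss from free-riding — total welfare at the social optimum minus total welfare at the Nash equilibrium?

University i's FOC: ∂u_i/∂x_i = α_i − x_i = 0, so x_i* = α_i.
NE contributions = (3.1, 1.1, 2.2); X = 6.4.
W^NE = (Σα)·X − ½Σα_i² = 6.4² − ½·15.66 = 33.13.
Planner sets x_i = Σα_j = 6.4 for every i, so X^SO = 3·6.4 = 19.2.
W^SO = (Σα)·X^SO − ½·3·(Σα)² = (3/2)·6.4² = 61.44.
Deadweight loss = W^SO − W^NE = 28.31.

28.31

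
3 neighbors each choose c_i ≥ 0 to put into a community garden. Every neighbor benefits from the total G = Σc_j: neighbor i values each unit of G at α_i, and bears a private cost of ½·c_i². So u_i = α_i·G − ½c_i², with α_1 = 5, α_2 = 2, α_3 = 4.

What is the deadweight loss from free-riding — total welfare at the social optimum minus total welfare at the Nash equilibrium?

83

Neighbor i's FOC: ∂u_i/∂c_i = α_i − c_i = 0, so c_i* = α_i.
NE contributions = (5, 2, 4); G = 11.
W^NE = (Σα)·G − ½Σα_i² = 11² − ½·45 = 98.5.
Planner sets c_i = Σα_j = 11 for every i, so G^SO = 3·11 = 33.
W^SO = (Σα)·G^SO − ½·3·(Σα)² = (3/2)·11² = 181.5.
Deadweight loss = W^SO − W^NE = 83.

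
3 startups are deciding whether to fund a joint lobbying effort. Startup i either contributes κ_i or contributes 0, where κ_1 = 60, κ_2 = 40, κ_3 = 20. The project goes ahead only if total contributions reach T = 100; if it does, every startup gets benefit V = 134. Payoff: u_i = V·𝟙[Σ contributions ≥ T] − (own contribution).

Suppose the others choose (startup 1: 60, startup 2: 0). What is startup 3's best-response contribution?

0

Others' total = 60. Even contributing 20 gives 80 < 100: no benefit either way.
Best response: 0.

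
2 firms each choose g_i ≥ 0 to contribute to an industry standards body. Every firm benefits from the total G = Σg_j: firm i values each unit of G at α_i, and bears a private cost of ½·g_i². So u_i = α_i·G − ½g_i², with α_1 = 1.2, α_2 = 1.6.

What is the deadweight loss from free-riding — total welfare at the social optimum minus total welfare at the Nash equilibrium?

2

Firm i's FOC: ∂u_i/∂g_i = α_i − g_i = 0, so g_i* = α_i.
NE contributions = (1.2, 1.6); G = 2.8.
W^NE = (Σα)·G − ½Σα_i² = 2.8² − ½·4 = 5.84.
Planner sets g_i = Σα_j = 2.8 for every i, so G^SO = 2·2.8 = 5.6.
W^SO = (Σα)·G^SO − ½·2·(Σα)² = (2/2)·2.8² = 7.84.
Deadweight loss = W^SO − W^NE = 2.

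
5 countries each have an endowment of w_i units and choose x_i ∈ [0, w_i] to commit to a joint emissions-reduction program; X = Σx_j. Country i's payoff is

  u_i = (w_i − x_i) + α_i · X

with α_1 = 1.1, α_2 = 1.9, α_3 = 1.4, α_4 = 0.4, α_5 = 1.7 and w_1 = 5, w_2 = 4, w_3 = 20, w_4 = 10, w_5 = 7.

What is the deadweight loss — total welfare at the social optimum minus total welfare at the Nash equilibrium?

∂u_i/∂x_i = α_i − 1, so country i contributes w_i if α_i > 1, else 0.
α_i > 1 for i ∈ {1, 2, 3, 5}; NE contributions (5, 4, 20, 0, 7), X = 36.
W^NE = Σw_i − X^NE + (Σα_i)·X^NE = 46 + 5.5·36 = 244.
Planner: ∂(Σu_j)/∂x_i = Σα_j − 1 = 5.5 > 0, so everyone contributes w_i; X^SO = 46, W^SO = 46 + 5.5·46 = 299.
Deadweight loss = 55.

55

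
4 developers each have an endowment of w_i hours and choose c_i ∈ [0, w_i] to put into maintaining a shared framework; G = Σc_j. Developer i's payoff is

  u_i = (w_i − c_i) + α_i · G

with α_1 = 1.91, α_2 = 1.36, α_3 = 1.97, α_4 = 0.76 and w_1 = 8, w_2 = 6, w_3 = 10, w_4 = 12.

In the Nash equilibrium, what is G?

24

∂u_i/∂c_i = α_i − 1, so developer i contributes w_i if α_i > 1, else 0.
α_i > 1 for i ∈ {1, 2, 3}; NE contributions (8, 6, 10, 0), G = 24.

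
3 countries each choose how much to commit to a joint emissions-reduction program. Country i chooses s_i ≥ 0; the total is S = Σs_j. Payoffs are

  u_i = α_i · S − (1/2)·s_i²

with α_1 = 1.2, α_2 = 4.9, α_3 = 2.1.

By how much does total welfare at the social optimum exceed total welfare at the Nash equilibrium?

48.55

Country i's FOC: ∂u_i/∂s_i = α_i − s_i = 0, so s_i* = α_i.
NE contributions = (1.2, 4.9, 2.1); S = 8.2.
W^NE = (Σα)·S − ½Σα_i² = 8.2² − ½·29.86 = 52.31.
Planner sets s_i = Σα_j = 8.2 for every i, so S^SO = 3·8.2 = 24.6.
W^SO = (Σα)·S^SO − ½·3·(Σα)² = (3/2)·8.2² = 100.86.
Deadweight loss = W^SO − W^NE = 48.55.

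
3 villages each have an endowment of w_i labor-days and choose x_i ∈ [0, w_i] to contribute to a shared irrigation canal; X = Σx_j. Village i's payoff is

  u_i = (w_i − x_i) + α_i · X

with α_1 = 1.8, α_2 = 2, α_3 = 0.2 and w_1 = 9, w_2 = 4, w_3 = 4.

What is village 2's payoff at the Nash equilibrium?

26

∂u_i/∂x_i = α_i − 1, so village i contributes w_i if α_i > 1, else 0.
α_i > 1 for i ∈ {1, 2}; NE contributions (9, 4, 0), X = 13.
u_2 = (4 − 4) + 2·13 = 26.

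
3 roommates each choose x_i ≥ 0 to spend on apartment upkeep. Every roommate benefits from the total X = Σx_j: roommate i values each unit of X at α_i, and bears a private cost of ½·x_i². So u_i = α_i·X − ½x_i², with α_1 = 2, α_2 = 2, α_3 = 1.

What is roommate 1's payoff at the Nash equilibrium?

Roommate i's FOC: ∂u_i/∂x_i = α_i − x_i = 0, so x_i* = α_i.
NE contributions = (2, 2, 1); X = 5.
u_1 = α_1·X − ½·(x_1)² = 2·5 − ½·2² = 8.

8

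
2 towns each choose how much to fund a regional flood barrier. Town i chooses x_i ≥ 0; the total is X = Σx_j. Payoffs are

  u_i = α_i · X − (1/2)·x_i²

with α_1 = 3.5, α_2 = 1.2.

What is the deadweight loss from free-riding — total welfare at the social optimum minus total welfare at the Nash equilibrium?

Town i's FOC: ∂u_i/∂x_i = α_i − x_i = 0, so x_i* = α_i.
NE contributions = (3.5, 1.2); X = 4.7.
W^NE = (Σα)·X − ½Σα_i² = 4.7² − ½·13.69 = 15.245.
Planner sets x_i = Σα_j = 4.7 for every i, so X^SO = 2·4.7 = 9.4.
W^SO = (Σα)·X^SO − ½·2·(Σα)² = (2/2)·4.7² = 22.09.
Deadweight loss = W^SO − W^NE = 6.845.

6.845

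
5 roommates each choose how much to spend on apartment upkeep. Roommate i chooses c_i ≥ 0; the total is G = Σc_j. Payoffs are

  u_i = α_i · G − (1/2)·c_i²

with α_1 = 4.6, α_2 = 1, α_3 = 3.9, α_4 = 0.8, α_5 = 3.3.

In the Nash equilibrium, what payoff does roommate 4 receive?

10.56

Roommate i's FOC: ∂u_i/∂c_i = α_i − c_i = 0, so c_i* = α_i.
NE contributions = (4.6, 1, 3.9, 0.8, 3.3); G = 13.6.
u_4 = α_4·G − ½·(c_4)² = 0.8·13.6 − ½·0.8² = 10.56.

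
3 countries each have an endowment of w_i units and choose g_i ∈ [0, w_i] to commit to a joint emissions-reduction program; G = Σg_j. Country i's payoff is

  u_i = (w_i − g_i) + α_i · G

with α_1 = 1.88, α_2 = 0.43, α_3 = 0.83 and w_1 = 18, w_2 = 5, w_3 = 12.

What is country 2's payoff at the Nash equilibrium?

12.74

∂u_i/∂g_i = α_i − 1, so country i contributes w_i if α_i > 1, else 0.
α_i > 1 for i ∈ {1}; NE contributions (18, 0, 0), G = 18.
u_2 = (5 − 0) + 0.43·18 = 12.74.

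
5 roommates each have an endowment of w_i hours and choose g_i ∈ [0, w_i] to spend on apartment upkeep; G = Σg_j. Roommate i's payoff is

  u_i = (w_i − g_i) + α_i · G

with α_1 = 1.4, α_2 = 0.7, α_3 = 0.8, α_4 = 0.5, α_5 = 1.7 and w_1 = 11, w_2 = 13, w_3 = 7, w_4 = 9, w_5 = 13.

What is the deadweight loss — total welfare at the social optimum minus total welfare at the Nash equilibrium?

∂u_i/∂g_i = α_i − 1, so roommate i contributes w_i if α_i > 1, else 0.
α_i > 1 for i ∈ {1, 5}; NE contributions (11, 0, 0, 0, 13), G = 24.
W^NE = Σw_i − G^NE + (Σα_i)·G^NE = 53 + 4.1·24 = 151.4.
Planner: ∂(Σu_j)/∂g_i = Σα_j − 1 = 4.1 > 0, so everyone contributes w_i; G^SO = 53, W^SO = 53 + 4.1·53 = 270.3.
Deadweight loss = 118.9.

118.9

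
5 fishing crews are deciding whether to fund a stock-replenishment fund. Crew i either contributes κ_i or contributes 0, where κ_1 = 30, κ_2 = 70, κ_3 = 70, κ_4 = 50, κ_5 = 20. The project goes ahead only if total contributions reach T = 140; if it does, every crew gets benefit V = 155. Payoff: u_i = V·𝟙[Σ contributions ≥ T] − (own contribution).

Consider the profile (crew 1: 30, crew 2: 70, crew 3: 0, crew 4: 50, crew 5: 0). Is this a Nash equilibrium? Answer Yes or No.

Yes

Total = 150 ≥ 140: provided.
Crew 1 (pledges 30, payoff 125): dropping to 0 → total 120, payoff 0. No gain.
Crew 2 (pledges 70, payoff 85): dropping to 0 → total 80, payoff 0. No gain.
Crew 3 (pledges 0, payoff 155): pledging 70 → total 220, payoff 85. No gain.
Crew 4 (pledges 50, payoff 105): dropping to 0 → total 100, payoff 0. No gain.
Crew 5 (pledges 0, payoff 155): pledging 20 → total 170, payoff 135. No gain.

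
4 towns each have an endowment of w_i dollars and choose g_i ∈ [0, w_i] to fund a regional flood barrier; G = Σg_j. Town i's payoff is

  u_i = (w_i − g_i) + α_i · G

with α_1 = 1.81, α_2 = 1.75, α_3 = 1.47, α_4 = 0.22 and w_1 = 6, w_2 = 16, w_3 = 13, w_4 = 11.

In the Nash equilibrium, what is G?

∂u_i/∂g_i = α_i − 1, so town i contributes w_i if α_i > 1, else 0.
α_i > 1 for i ∈ {1, 2, 3}; NE contributions (6, 16, 13, 0), G = 35.

35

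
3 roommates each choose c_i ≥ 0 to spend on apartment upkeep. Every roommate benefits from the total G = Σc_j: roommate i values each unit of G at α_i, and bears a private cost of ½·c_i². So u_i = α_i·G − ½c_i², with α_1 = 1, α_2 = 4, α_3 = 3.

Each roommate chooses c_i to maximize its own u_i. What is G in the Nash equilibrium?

Roommate i's FOC: ∂u_i/∂c_i = α_i − c_i = 0, so c_i* = α_i.
NE contributions = (1, 4, 3); G = 8.

8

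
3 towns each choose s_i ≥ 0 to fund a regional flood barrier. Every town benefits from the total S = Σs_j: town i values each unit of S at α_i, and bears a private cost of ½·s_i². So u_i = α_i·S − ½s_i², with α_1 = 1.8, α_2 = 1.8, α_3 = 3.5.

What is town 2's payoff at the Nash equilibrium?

Town i's FOC: ∂u_i/∂s_i = α_i − s_i = 0, so s_i* = α_i.
NE contributions = (1.8, 1.8, 3.5); S = 7.1.
u_2 = α_2·S − ½·(s_2)² = 1.8·7.1 − ½·1.8² = 11.16.

11.16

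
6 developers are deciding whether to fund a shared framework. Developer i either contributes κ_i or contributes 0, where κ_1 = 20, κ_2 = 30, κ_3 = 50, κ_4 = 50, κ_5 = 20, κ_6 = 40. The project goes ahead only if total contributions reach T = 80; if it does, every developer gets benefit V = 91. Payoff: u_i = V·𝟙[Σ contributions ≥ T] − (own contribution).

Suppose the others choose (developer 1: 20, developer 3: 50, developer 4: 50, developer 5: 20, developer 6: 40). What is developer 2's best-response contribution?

0

Others' total = 180 ≥ 80; contributing adds cost 30 for no extra benefit.
Best response: 0.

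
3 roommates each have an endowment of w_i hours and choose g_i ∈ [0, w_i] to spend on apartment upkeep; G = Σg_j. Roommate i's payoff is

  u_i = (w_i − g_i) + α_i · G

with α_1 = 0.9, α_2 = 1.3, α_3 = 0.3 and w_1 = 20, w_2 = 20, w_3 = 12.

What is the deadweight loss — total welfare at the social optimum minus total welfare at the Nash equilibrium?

∂u_i/∂g_i = α_i − 1, so roommate i contributes w_i if α_i > 1, else 0.
α_i > 1 for i ∈ {2}; NE contributions (0, 20, 0), G = 20.
W^NE = Σw_i − G^NE + (Σα_i)·G^NE = 52 + 1.5·20 = 82.
Planner: ∂(Σu_j)/∂g_i = Σα_j − 1 = 1.5 > 0, so everyone contributes w_i; G^SO = 52, W^SO = 52 + 1.5·52 = 130.
Deadweight loss = 48.

48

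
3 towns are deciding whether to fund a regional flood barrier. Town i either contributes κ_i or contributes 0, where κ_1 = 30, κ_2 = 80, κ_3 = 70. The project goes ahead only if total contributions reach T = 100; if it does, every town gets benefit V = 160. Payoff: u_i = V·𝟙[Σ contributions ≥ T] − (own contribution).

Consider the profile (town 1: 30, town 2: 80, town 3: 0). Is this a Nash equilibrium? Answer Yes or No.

Yes

Total = 110 ≥ 100: provided.
Town 1 (pledges 30, payoff 130): dropping to 0 → total 80, payoff 0. No gain.
Town 2 (pledges 80, payoff 80): dropping to 0 → total 30, payoff 0. No gain.
Town 3 (pledges 0, payoff 160): pledging 70 → total 180, payoff 90. No gain.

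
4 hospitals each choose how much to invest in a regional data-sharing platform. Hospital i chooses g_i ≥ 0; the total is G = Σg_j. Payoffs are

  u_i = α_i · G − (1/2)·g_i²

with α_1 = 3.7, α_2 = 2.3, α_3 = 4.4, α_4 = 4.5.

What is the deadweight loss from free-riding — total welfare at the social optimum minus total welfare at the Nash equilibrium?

Hospital i's FOC: ∂u_i/∂g_i = α_i − g_i = 0, so g_i* = α_i.
NE contributions = (3.7, 2.3, 4.4, 4.5); G = 14.9.
W^NE = (Σα)·G − ½Σα_i² = 14.9² − ½·58.59 = 192.715.
Planner sets g_i = Σα_j = 14.9 for every i, so G^SO = 4·14.9 = 59.6.
W^SO = (Σα)·G^SO − ½·4·(Σα)² = (4/2)·14.9² = 444.02.
Deadweight loss = W^SO − W^NE = 251.305.

251.305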